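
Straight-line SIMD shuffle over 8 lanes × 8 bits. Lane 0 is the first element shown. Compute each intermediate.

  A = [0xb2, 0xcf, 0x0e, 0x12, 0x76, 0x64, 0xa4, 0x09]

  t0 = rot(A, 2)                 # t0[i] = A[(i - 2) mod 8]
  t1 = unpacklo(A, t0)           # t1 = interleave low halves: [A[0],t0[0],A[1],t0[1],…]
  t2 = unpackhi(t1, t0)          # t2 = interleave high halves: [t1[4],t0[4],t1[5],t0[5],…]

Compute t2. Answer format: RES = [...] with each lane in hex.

RES = [ 0x0e  0x0e  0xb2  0x12  0x12  0x76  0xcf  0x64 ]

→ t0 |a4|09|b2|cf|0e|12|76|64|
→ t1 |b2|a4|cf|09|0e|b2|12|cf|
→ t2 |0e|0e|b2|12|12|76|cf|64|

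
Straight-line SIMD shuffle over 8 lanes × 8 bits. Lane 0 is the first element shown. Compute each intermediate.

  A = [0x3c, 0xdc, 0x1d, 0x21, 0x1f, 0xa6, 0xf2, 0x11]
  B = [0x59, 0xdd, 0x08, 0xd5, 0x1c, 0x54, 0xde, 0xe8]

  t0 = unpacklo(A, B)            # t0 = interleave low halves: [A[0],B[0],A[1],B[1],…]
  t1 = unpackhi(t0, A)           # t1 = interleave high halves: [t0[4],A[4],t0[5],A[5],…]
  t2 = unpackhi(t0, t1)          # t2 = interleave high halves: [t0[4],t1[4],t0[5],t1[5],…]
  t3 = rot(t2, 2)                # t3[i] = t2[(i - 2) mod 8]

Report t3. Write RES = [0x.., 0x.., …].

t0 = [0x3c, 0x59, 0xdc, 0xdd, 0x1d, 0x08, 0x21, 0xd5]
t1 = [0x1d, 0x1f, 0x08, 0xa6, 0x21, 0xf2, 0xd5, 0x11]
t2 = [0x1d, 0x21, 0x08, 0xf2, 0x21, 0xd5, 0xd5, 0x11]
t3 = [0xd5, 0x11, 0x1d, 0x21, 0x08, 0xf2, 0x21, 0xd5]

RES = [ 0xd5  0x11  0x1d  0x21  0x08  0xf2  0x21  0xd5 ]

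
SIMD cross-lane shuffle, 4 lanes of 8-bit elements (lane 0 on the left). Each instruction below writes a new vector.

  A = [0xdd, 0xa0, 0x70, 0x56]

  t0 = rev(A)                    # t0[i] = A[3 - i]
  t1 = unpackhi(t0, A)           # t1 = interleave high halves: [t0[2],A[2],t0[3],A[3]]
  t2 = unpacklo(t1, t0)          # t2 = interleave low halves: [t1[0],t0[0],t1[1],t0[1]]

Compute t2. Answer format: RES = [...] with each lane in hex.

RES = [0xa0, 0x56, 0x70, 0x70]

t0 = [0x56, 0x70, 0xa0, 0xdd]
t1 = [0xa0, 0x70, 0xdd, 0x56]
t2 = [0xa0, 0x56, 0x70, 0x70]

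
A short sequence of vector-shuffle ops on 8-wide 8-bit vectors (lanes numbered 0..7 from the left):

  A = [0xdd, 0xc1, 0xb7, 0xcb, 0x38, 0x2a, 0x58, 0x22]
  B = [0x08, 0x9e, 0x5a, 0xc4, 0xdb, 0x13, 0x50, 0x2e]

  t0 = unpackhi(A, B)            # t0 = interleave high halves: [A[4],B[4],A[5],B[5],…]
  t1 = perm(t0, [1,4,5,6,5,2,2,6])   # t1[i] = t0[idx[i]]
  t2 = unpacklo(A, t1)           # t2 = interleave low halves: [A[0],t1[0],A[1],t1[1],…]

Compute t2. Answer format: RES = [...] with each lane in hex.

RES = [0xdd, 0xdb, 0xc1, 0x58, 0xb7, 0x50, 0xcb, 0x22]

t0 = [0x38, 0xdb, 0x2a, 0x13, 0x58, 0x50, 0x22, 0x2e]
t1 = [0xdb, 0x58, 0x50, 0x22, 0x50, 0x2a, 0x2a, 0x22]
t2 = [0xdd, 0xdb, 0xc1, 0x58, 0xb7, 0x50, 0xcb, 0x22]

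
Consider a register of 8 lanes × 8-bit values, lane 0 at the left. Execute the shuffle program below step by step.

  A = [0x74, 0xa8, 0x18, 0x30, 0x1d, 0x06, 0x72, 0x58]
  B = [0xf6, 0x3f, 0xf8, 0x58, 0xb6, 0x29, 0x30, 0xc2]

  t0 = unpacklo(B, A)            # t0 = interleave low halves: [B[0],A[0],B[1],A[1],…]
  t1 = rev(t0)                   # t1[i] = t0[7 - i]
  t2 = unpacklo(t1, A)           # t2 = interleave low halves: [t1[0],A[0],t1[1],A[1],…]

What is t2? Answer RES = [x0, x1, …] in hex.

RES = [ 0x30  0x74  0x58  0xa8  0x18  0x18  0xf8  0x30 ]

  t0: f6 74 3f a8 f8 18 58 30
  t1: 30 58 18 f8 a8 3f 74 f6
  t2: 30 74 58 a8 18 18 f8 30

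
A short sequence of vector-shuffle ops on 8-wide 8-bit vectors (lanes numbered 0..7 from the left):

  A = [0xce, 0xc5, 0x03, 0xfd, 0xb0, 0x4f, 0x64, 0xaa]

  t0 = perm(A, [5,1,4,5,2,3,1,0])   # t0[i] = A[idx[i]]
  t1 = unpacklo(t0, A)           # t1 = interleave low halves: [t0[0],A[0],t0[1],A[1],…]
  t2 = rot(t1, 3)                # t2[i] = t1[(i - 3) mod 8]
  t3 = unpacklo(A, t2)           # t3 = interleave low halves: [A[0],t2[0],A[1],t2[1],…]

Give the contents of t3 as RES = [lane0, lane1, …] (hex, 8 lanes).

RES = [ 0xce  0x03  0xc5  0x4f  0x03  0xfd  0xfd  0x4f ]

t0 = [0x4f, 0xc5, 0xb0, 0x4f, 0x03, 0xfd, 0xc5, 0xce]
t1 = [0x4f, 0xce, 0xc5, 0xc5, 0xb0, 0x03, 0x4f, 0xfd]
t2 = [0x03, 0x4f, 0xfd, 0x4f, 0xce, 0xc5, 0xc5, 0xb0]
t3 = [0xce, 0x03, 0xc5, 0x4f, 0x03, 0xfd, 0xfd, 0x4f]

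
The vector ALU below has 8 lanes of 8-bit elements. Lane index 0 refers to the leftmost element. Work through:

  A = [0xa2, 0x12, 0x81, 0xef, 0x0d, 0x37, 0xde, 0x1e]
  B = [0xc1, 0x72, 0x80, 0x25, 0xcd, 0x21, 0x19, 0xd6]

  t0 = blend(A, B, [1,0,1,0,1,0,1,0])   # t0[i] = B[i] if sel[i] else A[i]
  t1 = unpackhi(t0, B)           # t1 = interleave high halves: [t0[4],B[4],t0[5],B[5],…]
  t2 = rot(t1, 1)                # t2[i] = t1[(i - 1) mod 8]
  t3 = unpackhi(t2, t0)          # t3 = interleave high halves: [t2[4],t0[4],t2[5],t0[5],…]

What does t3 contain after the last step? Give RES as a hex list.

  t0: c1 12 80 ef cd 37 19 1e
  t1: cd cd 37 21 19 19 1e d6
  t2: d6 cd cd 37 21 19 19 1e
  t3: 21 cd 19 37 19 19 1e 1e

RES = [0x21, 0xcd, 0x19, 0x37, 0x19, 0x19, 0x1e, 0x1e]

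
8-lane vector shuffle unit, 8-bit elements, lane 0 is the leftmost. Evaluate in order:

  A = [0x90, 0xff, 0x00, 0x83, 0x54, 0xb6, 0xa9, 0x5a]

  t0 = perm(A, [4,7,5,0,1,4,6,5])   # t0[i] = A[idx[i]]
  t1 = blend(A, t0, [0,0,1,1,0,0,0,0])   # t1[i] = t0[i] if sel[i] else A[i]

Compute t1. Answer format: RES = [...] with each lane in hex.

RES = [ 0x90  0xff  0xb6  0x90  0x54  0xb6  0xa9  0x5a ]

→ t0 |54|5a|b6|90|ff|54|a9|b6|
→ t1 |90|ff|b6|90|54|b6|a9|5a|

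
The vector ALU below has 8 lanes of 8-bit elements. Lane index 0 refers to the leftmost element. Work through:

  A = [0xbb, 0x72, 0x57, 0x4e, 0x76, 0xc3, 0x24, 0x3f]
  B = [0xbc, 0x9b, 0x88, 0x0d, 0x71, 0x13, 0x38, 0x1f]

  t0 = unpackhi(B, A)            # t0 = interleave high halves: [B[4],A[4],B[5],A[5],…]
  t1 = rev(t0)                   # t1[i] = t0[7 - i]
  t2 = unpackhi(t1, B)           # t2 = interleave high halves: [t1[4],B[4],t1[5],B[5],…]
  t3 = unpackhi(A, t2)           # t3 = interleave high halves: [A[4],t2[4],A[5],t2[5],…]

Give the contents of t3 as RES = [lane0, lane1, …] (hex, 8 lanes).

  t0: 71 76 13 c3 38 24 1f 3f
  t1: 3f 1f 24 38 c3 13 76 71
  t2: c3 71 13 13 76 38 71 1f
  t3: 76 76 c3 38 24 71 3f 1f

RES = [0x76, 0x76, 0xc3, 0x38, 0x24, 0x71, 0x3f, 0x1f]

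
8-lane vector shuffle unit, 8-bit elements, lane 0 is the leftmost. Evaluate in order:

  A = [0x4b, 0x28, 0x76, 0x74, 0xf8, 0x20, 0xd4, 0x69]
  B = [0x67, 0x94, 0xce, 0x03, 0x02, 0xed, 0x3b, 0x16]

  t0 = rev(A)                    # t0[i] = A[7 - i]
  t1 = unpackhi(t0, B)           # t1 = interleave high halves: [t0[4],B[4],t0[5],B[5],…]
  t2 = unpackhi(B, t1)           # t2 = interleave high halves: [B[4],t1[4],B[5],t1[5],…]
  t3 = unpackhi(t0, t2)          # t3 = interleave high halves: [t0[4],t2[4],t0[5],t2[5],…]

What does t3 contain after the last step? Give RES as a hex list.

RES = [ 0x74  0x3b  0x76  0x4b  0x28  0x16  0x4b  0x16 ]

→ t0 |69|d4|20|f8|74|76|28|4b|
→ t1 |74|02|76|ed|28|3b|4b|16|
→ t2 |02|28|ed|3b|3b|4b|16|16|
→ t3 |74|3b|76|4b|28|16|4b|16|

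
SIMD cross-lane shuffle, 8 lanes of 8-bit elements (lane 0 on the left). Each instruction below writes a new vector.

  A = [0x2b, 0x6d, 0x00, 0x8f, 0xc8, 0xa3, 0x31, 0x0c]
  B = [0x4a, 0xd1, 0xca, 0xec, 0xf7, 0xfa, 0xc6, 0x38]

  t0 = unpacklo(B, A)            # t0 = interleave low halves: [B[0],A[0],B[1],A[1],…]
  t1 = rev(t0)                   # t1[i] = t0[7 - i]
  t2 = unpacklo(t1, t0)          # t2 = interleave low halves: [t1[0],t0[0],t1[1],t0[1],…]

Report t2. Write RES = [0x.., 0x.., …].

RES = [ 0x8f  0x4a  0xec  0x2b  0x00  0xd1  0xca  0x6d ]

  t0: 4a 2b d1 6d ca 00 ec 8f
  t1: 8f ec 00 ca 6d d1 2b 4a
  t2: 8f 4a ec 2b 00 d1 ca 6d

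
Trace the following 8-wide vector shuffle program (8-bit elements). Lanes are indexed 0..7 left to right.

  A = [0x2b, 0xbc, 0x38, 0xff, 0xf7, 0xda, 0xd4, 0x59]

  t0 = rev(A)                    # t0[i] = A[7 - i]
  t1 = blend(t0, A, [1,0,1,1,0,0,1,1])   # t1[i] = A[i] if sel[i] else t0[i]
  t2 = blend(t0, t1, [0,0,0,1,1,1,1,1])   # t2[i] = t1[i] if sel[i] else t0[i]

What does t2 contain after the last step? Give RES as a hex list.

→ t0 |59|d4|da|f7|ff|38|bc|2b|
→ t1 |2b|d4|38|ff|ff|38|d4|59|
→ t2 |59|d4|da|ff|ff|38|d4|59|

RES = [0x59, 0xd4, 0xda, 0xff, 0xff, 0x38, 0xd4, 0x59]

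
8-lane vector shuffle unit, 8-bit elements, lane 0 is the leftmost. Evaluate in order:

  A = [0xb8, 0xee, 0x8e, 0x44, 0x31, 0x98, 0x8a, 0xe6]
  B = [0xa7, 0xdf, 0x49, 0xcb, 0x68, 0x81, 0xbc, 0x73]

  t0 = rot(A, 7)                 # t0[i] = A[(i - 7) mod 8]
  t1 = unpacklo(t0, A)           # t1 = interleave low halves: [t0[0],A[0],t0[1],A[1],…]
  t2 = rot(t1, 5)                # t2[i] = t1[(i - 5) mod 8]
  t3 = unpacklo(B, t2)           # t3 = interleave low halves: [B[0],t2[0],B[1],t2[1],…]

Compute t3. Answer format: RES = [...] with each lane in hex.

RES = [0xa7, 0xee, 0xdf, 0x44, 0x49, 0x8e, 0xcb, 0x31]

t0 = [0xee, 0x8e, 0x44, 0x31, 0x98, 0x8a, 0xe6, 0xb8]
t1 = [0xee, 0xb8, 0x8e, 0xee, 0x44, 0x8e, 0x31, 0x44]
t2 = [0xee, 0x44, 0x8e, 0x31, 0x44, 0xee, 0xb8, 0x8e]
t3 = [0xa7, 0xee, 0xdf, 0x44, 0x49, 0x8e, 0xcb, 0x31]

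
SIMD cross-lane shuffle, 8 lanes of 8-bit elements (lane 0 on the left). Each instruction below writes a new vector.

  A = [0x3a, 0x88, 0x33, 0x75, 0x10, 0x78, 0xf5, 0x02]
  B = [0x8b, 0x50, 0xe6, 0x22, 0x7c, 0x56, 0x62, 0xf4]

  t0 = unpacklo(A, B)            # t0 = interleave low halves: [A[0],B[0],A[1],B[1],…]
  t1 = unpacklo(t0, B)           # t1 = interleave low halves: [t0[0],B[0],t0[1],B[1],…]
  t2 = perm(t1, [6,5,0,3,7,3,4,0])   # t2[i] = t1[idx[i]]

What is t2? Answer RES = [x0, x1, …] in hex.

→ t0 |3a|8b|88|50|33|e6|75|22|
→ t1 |3a|8b|8b|50|88|e6|50|22|
→ t2 |50|e6|3a|50|22|50|88|3a|

RES = [ 0x50  0xe6  0x3a  0x50  0x22  0x50  0x88  0x3a ]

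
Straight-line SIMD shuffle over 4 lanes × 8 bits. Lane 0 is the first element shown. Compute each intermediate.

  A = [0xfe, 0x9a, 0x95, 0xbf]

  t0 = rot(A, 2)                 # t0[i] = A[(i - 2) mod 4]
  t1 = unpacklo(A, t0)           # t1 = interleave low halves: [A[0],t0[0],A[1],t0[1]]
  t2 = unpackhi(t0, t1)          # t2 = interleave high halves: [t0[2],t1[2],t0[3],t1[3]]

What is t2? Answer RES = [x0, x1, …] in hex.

→ t0 |95|bf|fe|9a|
→ t1 |fe|95|9a|bf|
→ t2 |fe|9a|9a|bf|

RES = [ 0xfe  0x9a  0x9a  0xbf ]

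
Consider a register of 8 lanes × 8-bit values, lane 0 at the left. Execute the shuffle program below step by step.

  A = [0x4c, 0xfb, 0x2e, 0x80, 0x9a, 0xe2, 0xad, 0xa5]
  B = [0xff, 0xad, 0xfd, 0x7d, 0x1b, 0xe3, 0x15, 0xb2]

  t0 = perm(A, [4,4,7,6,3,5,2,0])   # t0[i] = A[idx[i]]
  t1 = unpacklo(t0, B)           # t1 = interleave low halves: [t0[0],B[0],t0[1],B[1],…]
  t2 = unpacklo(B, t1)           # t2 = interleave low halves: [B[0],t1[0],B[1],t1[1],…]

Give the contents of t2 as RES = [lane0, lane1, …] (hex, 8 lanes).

t0 = [0x9a, 0x9a, 0xa5, 0xad, 0x80, 0xe2, 0x2e, 0x4c]
t1 = [0x9a, 0xff, 0x9a, 0xad, 0xa5, 0xfd, 0xad, 0x7d]
t2 = [0xff, 0x9a, 0xad, 0xff, 0xfd, 0x9a, 0x7d, 0xad]

RES = [0xff, 0x9a, 0xad, 0xff, 0xfd, 0x9a, 0x7d, 0xad]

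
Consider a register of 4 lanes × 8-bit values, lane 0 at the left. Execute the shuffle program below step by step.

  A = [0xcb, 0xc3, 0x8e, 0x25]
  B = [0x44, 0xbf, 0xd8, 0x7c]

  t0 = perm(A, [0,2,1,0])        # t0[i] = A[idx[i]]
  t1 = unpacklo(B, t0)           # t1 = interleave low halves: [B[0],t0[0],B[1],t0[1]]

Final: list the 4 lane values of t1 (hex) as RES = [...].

RES = [0x44, 0xcb, 0xbf, 0x8e]

  t0: cb 8e c3 cb
  t1: 44 cb bf 8e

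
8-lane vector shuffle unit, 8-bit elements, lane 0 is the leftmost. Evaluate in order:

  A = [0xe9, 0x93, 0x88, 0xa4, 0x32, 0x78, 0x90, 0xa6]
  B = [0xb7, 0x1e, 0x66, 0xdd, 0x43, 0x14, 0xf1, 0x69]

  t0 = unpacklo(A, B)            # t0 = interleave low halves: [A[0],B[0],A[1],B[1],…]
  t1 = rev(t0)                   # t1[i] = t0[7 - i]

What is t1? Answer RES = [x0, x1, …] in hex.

t0 = [0xe9, 0xb7, 0x93, 0x1e, 0x88, 0x66, 0xa4, 0xdd]
t1 = [0xdd, 0xa4, 0x66, 0x88, 0x1e, 0x93, 0xb7, 0xe9]

RES = [0xdd, 0xa4, 0x66, 0x88, 0x1e, 0x93, 0xb7, 0xe9]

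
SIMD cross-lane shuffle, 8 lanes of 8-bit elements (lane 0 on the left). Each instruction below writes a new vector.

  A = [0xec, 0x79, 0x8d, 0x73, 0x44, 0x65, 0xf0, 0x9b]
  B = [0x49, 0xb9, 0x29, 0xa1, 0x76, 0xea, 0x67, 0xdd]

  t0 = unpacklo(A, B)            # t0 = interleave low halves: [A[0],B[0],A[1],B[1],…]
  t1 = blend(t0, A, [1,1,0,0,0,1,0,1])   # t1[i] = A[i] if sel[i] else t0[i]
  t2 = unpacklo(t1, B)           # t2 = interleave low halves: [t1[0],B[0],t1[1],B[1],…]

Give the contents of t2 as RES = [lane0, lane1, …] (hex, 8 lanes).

RES = [ 0xec  0x49  0x79  0xb9  0x79  0x29  0xb9  0xa1 ]

  t0: ec 49 79 b9 8d 29 73 a1
  t1: ec 79 79 b9 8d 65 73 9b
  t2: ec 49 79 b9 79 29 b9 a1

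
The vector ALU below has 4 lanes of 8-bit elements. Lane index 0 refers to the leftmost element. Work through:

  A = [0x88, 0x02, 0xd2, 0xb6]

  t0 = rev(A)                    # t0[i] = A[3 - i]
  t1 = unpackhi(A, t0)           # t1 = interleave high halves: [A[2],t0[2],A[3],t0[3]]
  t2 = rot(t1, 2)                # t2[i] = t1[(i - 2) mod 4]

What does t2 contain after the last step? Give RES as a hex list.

  t0: b6 d2 02 88
  t1: d2 02 b6 88
  t2: b6 88 d2 02

RES = [0xb6, 0x88, 0xd2, 0x02]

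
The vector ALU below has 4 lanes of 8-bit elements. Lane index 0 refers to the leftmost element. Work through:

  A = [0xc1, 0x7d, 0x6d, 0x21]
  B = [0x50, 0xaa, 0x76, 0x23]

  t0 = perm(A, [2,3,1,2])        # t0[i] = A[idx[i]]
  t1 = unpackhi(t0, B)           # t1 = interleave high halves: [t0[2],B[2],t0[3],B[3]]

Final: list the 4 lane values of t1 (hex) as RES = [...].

RES = [ 0x7d  0x76  0x6d  0x23 ]

  t0: 6d 21 7d 6d
  t1: 7d 76 6d 23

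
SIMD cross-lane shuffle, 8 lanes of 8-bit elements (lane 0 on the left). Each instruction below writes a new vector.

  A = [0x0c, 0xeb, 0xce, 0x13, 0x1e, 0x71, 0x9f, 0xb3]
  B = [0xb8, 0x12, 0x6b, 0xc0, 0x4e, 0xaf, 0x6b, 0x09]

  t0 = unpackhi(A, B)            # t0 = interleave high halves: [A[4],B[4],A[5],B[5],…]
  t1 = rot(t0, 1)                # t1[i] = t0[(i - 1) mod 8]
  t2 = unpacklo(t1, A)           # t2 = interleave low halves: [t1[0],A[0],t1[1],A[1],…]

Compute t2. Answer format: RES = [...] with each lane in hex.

RES = [ 0x09  0x0c  0x1e  0xeb  0x4e  0xce  0x71  0x13 ]

  t0: 1e 4e 71 af 9f 6b b3 09
  t1: 09 1e 4e 71 af 9f 6b b3
  t2: 09 0c 1e eb 4e ce 71 13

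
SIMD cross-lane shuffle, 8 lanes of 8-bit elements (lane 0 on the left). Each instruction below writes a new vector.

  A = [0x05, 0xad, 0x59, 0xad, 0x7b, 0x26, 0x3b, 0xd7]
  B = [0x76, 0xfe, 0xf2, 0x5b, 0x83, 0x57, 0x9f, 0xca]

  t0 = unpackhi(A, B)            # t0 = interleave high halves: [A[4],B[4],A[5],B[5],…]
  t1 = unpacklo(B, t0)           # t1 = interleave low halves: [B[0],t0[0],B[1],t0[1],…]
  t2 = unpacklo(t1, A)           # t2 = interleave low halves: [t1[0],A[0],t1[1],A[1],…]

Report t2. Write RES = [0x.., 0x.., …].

RES = [ 0x76  0x05  0x7b  0xad  0xfe  0x59  0x83  0xad ]

t0 = [0x7b, 0x83, 0x26, 0x57, 0x3b, 0x9f, 0xd7, 0xca]
t1 = [0x76, 0x7b, 0xfe, 0x83, 0xf2, 0x26, 0x5b, 0x57]
t2 = [0x76, 0x05, 0x7b, 0xad, 0xfe, 0x59, 0x83, 0xad]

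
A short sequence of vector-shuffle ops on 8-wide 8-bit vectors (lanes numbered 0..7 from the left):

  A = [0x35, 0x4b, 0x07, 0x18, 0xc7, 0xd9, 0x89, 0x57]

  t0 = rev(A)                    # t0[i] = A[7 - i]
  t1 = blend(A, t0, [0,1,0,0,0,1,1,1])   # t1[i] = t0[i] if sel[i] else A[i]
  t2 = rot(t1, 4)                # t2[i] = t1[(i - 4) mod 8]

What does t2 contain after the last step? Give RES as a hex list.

  t0: 57 89 d9 c7 18 07 4b 35
  t1: 35 89 07 18 c7 07 4b 35
  t2: c7 07 4b 35 35 89 07 18

RES = [0xc7, 0x07, 0x4b, 0x35, 0x35, 0x89, 0x07, 0x18]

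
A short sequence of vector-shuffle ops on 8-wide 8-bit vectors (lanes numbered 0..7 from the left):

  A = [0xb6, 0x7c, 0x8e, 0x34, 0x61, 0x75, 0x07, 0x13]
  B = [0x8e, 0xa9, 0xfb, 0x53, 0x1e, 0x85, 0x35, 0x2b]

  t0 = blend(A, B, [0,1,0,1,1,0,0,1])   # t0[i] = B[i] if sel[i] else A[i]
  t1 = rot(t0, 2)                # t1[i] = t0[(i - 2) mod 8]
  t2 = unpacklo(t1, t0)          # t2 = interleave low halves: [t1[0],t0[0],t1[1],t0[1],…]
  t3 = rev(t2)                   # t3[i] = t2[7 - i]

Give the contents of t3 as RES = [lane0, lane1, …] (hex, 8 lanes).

RES = [0x53, 0xa9, 0x8e, 0xb6, 0xa9, 0x2b, 0xb6, 0x07]

t0 = [0xb6, 0xa9, 0x8e, 0x53, 0x1e, 0x75, 0x07, 0x2b]
t1 = [0x07, 0x2b, 0xb6, 0xa9, 0x8e, 0x53, 0x1e, 0x75]
t2 = [0x07, 0xb6, 0x2b, 0xa9, 0xb6, 0x8e, 0xa9, 0x53]
t3 = [0x53, 0xa9, 0x8e, 0xb6, 0xa9, 0x2b, 0xb6, 0x07]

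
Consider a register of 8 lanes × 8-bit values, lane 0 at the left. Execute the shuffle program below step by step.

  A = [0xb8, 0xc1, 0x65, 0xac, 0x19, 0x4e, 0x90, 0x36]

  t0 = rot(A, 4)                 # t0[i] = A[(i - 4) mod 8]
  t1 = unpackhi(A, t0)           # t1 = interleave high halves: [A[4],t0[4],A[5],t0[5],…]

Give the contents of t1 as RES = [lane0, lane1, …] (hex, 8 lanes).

RES = [ 0x19  0xb8  0x4e  0xc1  0x90  0x65  0x36  0xac ]

→ t0 |19|4e|90|36|b8|c1|65|ac|
→ t1 |19|b8|4e|c1|90|65|36|ac|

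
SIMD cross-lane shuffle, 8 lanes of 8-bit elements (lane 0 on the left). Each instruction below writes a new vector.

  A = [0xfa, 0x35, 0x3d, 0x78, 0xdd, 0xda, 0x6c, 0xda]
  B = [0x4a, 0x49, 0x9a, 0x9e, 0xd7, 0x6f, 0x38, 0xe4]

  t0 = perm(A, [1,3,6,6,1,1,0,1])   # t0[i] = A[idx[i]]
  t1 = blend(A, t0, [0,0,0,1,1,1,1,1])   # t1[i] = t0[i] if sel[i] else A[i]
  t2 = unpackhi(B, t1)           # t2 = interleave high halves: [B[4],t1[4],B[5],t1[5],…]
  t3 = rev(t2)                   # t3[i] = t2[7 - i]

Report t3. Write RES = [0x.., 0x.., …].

RES = [0x35, 0xe4, 0xfa, 0x38, 0x35, 0x6f, 0x35, 0xd7]

→ t0 |35|78|6c|6c|35|35|fa|35|
→ t1 |fa|35|3d|6c|35|35|fa|35|
→ t2 |d7|35|6f|35|38|fa|e4|35|
→ t3 |35|e4|fa|38|35|6f|35|d7|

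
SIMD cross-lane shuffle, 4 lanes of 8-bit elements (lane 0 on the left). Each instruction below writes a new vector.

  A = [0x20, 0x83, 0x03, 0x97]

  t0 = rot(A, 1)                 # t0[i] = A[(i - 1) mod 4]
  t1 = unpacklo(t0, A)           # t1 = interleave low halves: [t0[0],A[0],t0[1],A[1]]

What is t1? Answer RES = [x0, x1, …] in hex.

→ t0 |97|20|83|03|
→ t1 |97|20|20|83|

RES = [ 0x97  0x20  0x20  0x83 ]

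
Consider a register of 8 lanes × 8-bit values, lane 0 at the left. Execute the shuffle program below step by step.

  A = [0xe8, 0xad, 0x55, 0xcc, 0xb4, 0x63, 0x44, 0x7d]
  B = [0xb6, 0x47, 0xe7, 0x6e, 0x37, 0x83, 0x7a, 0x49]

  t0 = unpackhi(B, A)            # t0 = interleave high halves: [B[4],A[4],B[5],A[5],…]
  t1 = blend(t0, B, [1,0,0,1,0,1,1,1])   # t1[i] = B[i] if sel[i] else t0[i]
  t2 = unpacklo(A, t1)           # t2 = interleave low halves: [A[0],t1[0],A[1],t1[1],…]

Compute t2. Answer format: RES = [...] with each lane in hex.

RES = [ 0xe8  0xb6  0xad  0xb4  0x55  0x83  0xcc  0x6e ]

  t0: 37 b4 83 63 7a 44 49 7d
  t1: b6 b4 83 6e 7a 83 7a 49
  t2: e8 b6 ad b4 55 83 cc 6e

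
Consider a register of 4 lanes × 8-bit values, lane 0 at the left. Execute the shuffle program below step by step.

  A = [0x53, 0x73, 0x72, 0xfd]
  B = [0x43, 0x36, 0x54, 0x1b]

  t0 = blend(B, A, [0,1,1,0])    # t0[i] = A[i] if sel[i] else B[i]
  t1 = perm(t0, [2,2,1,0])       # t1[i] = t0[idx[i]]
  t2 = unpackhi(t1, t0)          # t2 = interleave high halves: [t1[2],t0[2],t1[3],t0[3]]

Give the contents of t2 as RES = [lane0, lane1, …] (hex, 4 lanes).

  t0: 43 73 72 1b
  t1: 72 72 73 43
  t2: 73 72 43 1b

RES = [0x73, 0x72, 0x43, 0x1b]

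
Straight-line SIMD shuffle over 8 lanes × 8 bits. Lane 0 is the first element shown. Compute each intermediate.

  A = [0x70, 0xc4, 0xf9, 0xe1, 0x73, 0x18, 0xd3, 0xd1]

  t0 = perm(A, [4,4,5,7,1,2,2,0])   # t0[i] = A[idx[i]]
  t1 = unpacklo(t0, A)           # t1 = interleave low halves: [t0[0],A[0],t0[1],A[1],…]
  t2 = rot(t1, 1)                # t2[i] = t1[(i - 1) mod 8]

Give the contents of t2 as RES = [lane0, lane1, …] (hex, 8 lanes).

  t0: 73 73 18 d1 c4 f9 f9 70
  t1: 73 70 73 c4 18 f9 d1 e1
  t2: e1 73 70 73 c4 18 f9 d1

RES = [ 0xe1  0x73  0x70  0x73  0xc4  0x18  0xf9  0xd1 ]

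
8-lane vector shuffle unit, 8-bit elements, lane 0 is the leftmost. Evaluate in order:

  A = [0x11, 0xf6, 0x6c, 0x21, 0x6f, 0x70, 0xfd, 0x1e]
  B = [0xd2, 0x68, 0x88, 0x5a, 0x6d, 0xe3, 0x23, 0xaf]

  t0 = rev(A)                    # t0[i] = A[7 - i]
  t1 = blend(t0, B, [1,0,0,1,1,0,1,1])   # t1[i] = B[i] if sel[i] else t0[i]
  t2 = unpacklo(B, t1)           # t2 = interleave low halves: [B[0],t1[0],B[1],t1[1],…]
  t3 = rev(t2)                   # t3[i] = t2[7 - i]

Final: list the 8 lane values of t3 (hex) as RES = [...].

RES = [0x5a, 0x5a, 0x70, 0x88, 0xfd, 0x68, 0xd2, 0xd2]

t0 = [0x1e, 0xfd, 0x70, 0x6f, 0x21, 0x6c, 0xf6, 0x11]
t1 = [0xd2, 0xfd, 0x70, 0x5a, 0x6d, 0x6c, 0x23, 0xaf]
t2 = [0xd2, 0xd2, 0x68, 0xfd, 0x88, 0x70, 0x5a, 0x5a]
t3 = [0x5a, 0x5a, 0x70, 0x88, 0xfd, 0x68, 0xd2, 0xd2]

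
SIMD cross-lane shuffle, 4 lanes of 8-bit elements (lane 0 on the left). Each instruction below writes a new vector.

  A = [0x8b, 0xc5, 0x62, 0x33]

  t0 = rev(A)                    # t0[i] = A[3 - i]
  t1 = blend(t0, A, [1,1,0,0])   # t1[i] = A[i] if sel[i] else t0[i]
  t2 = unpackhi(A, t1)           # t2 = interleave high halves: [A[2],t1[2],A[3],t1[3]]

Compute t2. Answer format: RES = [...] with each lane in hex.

→ t0 |33|62|c5|8b|
→ t1 |8b|c5|c5|8b|
→ t2 |62|c5|33|8b|

RES = [0x62, 0xc5, 0x33, 0x8b]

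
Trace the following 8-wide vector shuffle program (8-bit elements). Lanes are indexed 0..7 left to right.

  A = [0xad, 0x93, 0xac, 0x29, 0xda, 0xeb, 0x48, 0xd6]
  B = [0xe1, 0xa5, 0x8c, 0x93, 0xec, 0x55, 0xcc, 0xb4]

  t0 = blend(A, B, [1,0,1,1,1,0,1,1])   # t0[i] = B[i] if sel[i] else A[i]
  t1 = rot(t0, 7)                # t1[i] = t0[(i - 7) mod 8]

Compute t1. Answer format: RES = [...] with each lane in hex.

  t0: e1 93 8c 93 ec eb cc b4
  t1: 93 8c 93 ec eb cc b4 e1

RES = [0x93, 0x8c, 0x93, 0xec, 0xeb, 0xcc, 0xb4, 0xe1]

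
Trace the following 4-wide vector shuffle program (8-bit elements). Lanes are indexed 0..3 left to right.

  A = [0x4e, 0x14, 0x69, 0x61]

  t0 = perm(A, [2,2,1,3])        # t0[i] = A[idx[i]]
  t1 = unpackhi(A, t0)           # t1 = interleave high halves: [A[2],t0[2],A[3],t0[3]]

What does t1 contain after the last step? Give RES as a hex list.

RES = [0x69, 0x14, 0x61, 0x61]

t0 = [0x69, 0x69, 0x14, 0x61]
t1 = [0x69, 0x14, 0x61, 0x61]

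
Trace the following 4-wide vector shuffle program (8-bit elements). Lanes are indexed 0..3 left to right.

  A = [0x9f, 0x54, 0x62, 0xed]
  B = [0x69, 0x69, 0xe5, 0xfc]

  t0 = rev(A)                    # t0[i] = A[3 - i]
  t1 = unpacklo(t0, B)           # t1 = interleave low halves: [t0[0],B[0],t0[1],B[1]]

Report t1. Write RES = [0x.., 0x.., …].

t0 = [0xed, 0x62, 0x54, 0x9f]
t1 = [0xed, 0x69, 0x62, 0x69]

RES = [ 0xed  0x69  0x62  0x69 ]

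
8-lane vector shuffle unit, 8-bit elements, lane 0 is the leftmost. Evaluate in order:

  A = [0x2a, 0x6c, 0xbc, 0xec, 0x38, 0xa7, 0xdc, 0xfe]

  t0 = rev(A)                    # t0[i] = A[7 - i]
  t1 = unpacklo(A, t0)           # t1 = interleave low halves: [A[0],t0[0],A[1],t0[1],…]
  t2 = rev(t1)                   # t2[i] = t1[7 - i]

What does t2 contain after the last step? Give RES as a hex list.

  t0: fe dc a7 38 ec bc 6c 2a
  t1: 2a fe 6c dc bc a7 ec 38
  t2: 38 ec a7 bc dc 6c fe 2a

RES = [0x38, 0xec, 0xa7, 0xbc, 0xdc, 0x6c, 0xfe, 0x2a]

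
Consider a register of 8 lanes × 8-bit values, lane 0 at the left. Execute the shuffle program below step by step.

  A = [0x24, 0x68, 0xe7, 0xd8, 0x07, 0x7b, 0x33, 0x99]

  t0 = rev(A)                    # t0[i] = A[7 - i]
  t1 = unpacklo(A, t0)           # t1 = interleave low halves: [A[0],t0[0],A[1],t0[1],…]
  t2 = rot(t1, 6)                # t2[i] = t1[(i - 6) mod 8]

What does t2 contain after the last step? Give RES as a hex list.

→ t0 |99|33|7b|07|d8|e7|68|24|
→ t1 |24|99|68|33|e7|7b|d8|07|
→ t2 |68|33|e7|7b|d8|07|24|99|

RES = [ 0x68  0x33  0xe7  0x7b  0xd8  0x07  0x24  0x99 ]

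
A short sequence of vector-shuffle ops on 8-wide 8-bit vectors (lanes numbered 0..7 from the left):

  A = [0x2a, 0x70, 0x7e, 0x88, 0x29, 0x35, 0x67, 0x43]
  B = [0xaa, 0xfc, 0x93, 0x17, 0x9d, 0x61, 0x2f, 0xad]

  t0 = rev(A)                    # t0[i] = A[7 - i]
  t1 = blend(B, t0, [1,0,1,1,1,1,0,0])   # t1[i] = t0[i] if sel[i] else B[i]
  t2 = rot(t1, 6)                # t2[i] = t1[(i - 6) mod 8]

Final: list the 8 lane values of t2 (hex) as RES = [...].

RES = [ 0x35  0x29  0x88  0x7e  0x2f  0xad  0x43  0xfc ]

  t0: 43 67 35 29 88 7e 70 2a
  t1: 43 fc 35 29 88 7e 2f ad
  t2: 35 29 88 7e 2f ad 43 fc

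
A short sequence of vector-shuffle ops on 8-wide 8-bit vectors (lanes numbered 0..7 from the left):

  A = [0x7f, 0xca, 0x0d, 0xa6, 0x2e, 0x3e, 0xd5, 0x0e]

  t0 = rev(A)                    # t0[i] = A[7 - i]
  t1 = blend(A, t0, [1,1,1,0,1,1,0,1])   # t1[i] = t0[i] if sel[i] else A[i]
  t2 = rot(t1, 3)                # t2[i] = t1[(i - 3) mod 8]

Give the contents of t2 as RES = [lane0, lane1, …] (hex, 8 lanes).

→ t0 |0e|d5|3e|2e|a6|0d|ca|7f|
→ t1 |0e|d5|3e|a6|a6|0d|d5|7f|
→ t2 |0d|d5|7f|0e|d5|3e|a6|a6|

RES = [0x0d, 0xd5, 0x7f, 0x0e, 0xd5, 0x3e, 0xa6, 0xa6]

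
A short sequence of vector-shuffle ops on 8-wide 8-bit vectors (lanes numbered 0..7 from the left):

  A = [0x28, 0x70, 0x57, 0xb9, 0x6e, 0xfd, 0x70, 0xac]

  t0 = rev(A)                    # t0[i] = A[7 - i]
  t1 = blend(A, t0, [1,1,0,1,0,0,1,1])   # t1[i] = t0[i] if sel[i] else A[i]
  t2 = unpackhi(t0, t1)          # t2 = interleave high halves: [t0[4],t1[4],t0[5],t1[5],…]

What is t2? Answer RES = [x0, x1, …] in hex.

RES = [ 0xb9  0x6e  0x57  0xfd  0x70  0x70  0x28  0x28 ]

t0 = [0xac, 0x70, 0xfd, 0x6e, 0xb9, 0x57, 0x70, 0x28]
t1 = [0xac, 0x70, 0x57, 0x6e, 0x6e, 0xfd, 0x70, 0x28]
t2 = [0xb9, 0x6e, 0x57, 0xfd, 0x70, 0x70, 0x28, 0x28]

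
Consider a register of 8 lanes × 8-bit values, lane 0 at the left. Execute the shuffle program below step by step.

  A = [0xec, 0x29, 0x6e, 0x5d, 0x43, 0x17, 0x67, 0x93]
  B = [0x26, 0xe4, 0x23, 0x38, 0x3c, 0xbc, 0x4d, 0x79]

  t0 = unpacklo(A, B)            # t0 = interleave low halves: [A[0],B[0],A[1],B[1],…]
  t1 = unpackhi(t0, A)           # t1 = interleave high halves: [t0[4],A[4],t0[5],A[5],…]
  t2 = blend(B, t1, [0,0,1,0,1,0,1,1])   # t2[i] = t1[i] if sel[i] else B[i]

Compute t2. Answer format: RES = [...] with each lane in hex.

RES = [ 0x26  0xe4  0x23  0x38  0x5d  0xbc  0x38  0x93 ]

  t0: ec 26 29 e4 6e 23 5d 38
  t1: 6e 43 23 17 5d 67 38 93
  t2: 26 e4 23 38 5d bc 38 93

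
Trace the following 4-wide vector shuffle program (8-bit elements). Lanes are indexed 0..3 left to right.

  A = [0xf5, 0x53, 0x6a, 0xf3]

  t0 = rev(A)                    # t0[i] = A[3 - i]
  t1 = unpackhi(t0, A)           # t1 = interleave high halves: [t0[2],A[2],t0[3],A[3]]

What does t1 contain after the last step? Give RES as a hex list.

RES = [ 0x53  0x6a  0xf5  0xf3 ]

t0 = [0xf3, 0x6a, 0x53, 0xf5]
t1 = [0x53, 0x6a, 0xf5, 0xf3]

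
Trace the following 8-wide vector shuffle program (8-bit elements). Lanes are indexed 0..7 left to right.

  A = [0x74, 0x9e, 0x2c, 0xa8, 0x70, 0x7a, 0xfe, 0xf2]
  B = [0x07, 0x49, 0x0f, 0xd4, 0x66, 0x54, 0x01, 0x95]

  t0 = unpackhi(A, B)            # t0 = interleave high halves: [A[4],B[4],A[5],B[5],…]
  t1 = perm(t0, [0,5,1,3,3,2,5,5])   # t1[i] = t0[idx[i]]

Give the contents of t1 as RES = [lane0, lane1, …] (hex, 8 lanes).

RES = [ 0x70  0x01  0x66  0x54  0x54  0x7a  0x01  0x01 ]

→ t0 |70|66|7a|54|fe|01|f2|95|
→ t1 |70|01|66|54|54|7a|01|01|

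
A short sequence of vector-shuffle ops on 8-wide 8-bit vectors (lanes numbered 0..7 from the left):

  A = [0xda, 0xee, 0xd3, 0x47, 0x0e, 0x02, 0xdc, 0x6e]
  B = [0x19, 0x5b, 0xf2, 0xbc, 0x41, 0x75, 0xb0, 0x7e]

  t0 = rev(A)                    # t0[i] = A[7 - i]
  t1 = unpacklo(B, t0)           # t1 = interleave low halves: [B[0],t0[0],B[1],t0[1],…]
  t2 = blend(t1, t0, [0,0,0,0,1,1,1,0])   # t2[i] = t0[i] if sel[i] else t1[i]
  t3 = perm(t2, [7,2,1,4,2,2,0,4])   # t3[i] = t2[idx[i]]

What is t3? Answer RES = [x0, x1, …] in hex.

t0 = [0x6e, 0xdc, 0x02, 0x0e, 0x47, 0xd3, 0xee, 0xda]
t1 = [0x19, 0x6e, 0x5b, 0xdc, 0xf2, 0x02, 0xbc, 0x0e]
t2 = [0x19, 0x6e, 0x5b, 0xdc, 0x47, 0xd3, 0xee, 0x0e]
t3 = [0x0e, 0x5b, 0x6e, 0x47, 0x5b, 0x5b, 0x19, 0x47]

RES = [0x0e, 0x5b, 0x6e, 0x47, 0x5b, 0x5b, 0x19, 0x47]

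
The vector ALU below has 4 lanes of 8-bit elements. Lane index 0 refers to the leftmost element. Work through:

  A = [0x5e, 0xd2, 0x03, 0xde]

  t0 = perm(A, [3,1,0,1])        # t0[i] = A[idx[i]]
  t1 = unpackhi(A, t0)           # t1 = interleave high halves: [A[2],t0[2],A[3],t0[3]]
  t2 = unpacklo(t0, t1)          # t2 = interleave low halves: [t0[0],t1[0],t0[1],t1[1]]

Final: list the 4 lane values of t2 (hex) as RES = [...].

  t0: de d2 5e d2
  t1: 03 5e de d2
  t2: de 03 d2 5e

RES = [0xde, 0x03, 0xd2, 0x5e]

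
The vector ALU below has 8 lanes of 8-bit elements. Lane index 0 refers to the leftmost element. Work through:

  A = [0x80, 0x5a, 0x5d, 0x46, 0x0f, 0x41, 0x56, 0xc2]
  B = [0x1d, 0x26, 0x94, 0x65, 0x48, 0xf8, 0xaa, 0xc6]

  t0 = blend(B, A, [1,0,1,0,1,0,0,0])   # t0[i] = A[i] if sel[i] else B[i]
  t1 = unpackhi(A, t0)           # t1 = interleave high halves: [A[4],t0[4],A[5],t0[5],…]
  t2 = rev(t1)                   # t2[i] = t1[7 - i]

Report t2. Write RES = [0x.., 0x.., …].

t0 = [0x80, 0x26, 0x5d, 0x65, 0x0f, 0xf8, 0xaa, 0xc6]
t1 = [0x0f, 0x0f, 0x41, 0xf8, 0x56, 0xaa, 0xc2, 0xc6]
t2 = [0xc6, 0xc2, 0xaa, 0x56, 0xf8, 0x41, 0x0f, 0x0f]

RES = [ 0xc6  0xc2  0xaa  0x56  0xf8  0x41  0x0f  0x0f ]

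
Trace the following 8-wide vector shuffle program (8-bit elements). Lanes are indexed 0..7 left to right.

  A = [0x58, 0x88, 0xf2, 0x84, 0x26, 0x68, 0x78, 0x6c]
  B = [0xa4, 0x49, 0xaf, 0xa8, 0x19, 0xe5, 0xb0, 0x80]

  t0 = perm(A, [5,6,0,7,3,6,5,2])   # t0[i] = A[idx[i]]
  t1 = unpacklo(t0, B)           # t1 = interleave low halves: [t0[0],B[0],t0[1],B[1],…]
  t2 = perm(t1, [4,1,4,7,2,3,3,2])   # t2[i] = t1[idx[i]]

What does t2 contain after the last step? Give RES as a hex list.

RES = [ 0x58  0xa4  0x58  0xa8  0x78  0x49  0x49  0x78 ]

  t0: 68 78 58 6c 84 78 68 f2
  t1: 68 a4 78 49 58 af 6c a8
  t2: 58 a4 58 a8 78 49 49 78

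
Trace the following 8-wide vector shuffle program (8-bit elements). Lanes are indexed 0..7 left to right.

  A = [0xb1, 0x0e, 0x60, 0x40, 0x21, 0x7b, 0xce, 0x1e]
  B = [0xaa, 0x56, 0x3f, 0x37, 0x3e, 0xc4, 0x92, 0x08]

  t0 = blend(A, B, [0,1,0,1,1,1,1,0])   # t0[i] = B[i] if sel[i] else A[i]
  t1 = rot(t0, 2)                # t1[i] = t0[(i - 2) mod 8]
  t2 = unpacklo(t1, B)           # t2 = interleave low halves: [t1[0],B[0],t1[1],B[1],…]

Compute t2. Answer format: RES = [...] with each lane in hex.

→ t0 |b1|56|60|37|3e|c4|92|1e|
→ t1 |92|1e|b1|56|60|37|3e|c4|
→ t2 |92|aa|1e|56|b1|3f|56|37|

RES = [ 0x92  0xaa  0x1e  0x56  0xb1  0x3f  0x56  0x37 ]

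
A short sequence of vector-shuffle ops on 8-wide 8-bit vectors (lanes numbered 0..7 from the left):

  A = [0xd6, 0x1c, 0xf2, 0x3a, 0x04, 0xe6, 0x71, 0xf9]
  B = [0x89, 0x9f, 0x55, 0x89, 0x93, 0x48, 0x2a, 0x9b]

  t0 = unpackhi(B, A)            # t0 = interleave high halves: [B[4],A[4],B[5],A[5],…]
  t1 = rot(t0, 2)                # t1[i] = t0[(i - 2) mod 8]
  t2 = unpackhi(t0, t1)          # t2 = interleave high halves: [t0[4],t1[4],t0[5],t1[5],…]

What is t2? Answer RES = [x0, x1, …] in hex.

RES = [ 0x2a  0x48  0x71  0xe6  0x9b  0x2a  0xf9  0x71 ]

→ t0 |93|04|48|e6|2a|71|9b|f9|
→ t1 |9b|f9|93|04|48|e6|2a|71|
→ t2 |2a|48|71|e6|9b|2a|f9|71|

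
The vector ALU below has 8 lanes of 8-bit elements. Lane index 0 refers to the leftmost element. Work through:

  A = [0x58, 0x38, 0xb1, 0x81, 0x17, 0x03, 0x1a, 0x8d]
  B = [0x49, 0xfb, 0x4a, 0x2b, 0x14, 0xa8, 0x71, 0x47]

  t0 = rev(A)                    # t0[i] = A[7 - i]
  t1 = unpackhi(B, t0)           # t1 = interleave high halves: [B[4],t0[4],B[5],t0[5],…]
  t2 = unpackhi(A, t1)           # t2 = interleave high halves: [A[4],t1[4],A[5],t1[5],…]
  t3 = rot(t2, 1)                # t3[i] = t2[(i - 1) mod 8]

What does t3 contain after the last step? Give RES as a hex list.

  t0: 8d 1a 03 17 81 b1 38 58
  t1: 14 81 a8 b1 71 38 47 58
  t2: 17 71 03 38 1a 47 8d 58
  t3: 58 17 71 03 38 1a 47 8d

RES = [0x58, 0x17, 0x71, 0x03, 0x38, 0x1a, 0x47, 0x8d]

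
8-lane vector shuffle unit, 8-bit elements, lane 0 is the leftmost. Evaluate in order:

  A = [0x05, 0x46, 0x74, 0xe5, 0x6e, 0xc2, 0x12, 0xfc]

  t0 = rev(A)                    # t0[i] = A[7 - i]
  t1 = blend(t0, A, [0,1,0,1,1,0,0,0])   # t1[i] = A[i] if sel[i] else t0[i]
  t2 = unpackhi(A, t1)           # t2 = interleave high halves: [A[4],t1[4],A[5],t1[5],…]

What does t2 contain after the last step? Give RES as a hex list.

→ t0 |fc|12|c2|6e|e5|74|46|05|
→ t1 |fc|46|c2|e5|6e|74|46|05|
→ t2 |6e|6e|c2|74|12|46|fc|05|

RES = [ 0x6e  0x6e  0xc2  0x74  0x12  0x46  0xfc  0x05 ]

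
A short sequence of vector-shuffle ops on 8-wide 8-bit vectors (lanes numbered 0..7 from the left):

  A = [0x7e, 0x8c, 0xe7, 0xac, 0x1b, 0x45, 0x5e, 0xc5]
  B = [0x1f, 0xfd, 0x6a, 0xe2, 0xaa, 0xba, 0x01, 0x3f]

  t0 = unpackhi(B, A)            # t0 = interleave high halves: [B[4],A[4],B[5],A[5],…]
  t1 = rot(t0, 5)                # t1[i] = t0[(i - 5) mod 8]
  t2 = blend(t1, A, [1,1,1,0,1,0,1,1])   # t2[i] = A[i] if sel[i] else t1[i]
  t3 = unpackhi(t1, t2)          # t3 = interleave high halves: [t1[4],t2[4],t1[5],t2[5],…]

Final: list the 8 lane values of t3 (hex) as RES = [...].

t0 = [0xaa, 0x1b, 0xba, 0x45, 0x01, 0x5e, 0x3f, 0xc5]
t1 = [0x45, 0x01, 0x5e, 0x3f, 0xc5, 0xaa, 0x1b, 0xba]
t2 = [0x7e, 0x8c, 0xe7, 0x3f, 0x1b, 0xaa, 0x5e, 0xc5]
t3 = [0xc5, 0x1b, 0xaa, 0xaa, 0x1b, 0x5e, 0xba, 0xc5]

RES = [0xc5, 0x1b, 0xaa, 0xaa, 0x1b, 0x5e, 0xba, 0xc5]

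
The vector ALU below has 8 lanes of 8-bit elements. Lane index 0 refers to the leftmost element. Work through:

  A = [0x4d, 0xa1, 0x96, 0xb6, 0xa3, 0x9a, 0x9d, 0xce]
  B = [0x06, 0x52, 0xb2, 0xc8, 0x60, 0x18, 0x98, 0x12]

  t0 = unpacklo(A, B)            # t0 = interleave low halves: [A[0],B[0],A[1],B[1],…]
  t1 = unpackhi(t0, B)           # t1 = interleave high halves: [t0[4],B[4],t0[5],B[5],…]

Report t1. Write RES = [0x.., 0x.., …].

RES = [ 0x96  0x60  0xb2  0x18  0xb6  0x98  0xc8  0x12 ]

  t0: 4d 06 a1 52 96 b2 b6 c8
  t1: 96 60 b2 18 b6 98 c8 12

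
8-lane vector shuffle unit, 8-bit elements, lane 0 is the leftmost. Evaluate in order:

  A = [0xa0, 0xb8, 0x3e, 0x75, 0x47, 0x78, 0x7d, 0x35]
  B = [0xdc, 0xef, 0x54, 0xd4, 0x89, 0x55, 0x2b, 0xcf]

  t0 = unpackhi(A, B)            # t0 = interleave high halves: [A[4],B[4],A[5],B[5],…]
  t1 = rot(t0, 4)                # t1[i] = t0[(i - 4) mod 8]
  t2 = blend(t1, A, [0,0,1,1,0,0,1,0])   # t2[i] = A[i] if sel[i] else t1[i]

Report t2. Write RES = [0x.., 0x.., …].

→ t0 |47|89|78|55|7d|2b|35|cf|
→ t1 |7d|2b|35|cf|47|89|78|55|
→ t2 |7d|2b|3e|75|47|89|7d|55|

RES = [ 0x7d  0x2b  0x3e  0x75  0x47  0x89  0x7d  0x55 ]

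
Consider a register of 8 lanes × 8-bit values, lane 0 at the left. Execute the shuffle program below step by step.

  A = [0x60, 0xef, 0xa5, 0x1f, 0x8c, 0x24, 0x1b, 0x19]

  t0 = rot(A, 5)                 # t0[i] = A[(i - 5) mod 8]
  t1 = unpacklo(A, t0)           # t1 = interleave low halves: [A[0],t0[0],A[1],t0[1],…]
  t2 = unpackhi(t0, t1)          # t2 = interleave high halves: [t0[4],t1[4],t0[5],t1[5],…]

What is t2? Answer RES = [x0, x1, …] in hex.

RES = [0x19, 0xa5, 0x60, 0x24, 0xef, 0x1f, 0xa5, 0x1b]

t0 = [0x1f, 0x8c, 0x24, 0x1b, 0x19, 0x60, 0xef, 0xa5]
t1 = [0x60, 0x1f, 0xef, 0x8c, 0xa5, 0x24, 0x1f, 0x1b]
t2 = [0x19, 0xa5, 0x60, 0x24, 0xef, 0x1f, 0xa5, 0x1b]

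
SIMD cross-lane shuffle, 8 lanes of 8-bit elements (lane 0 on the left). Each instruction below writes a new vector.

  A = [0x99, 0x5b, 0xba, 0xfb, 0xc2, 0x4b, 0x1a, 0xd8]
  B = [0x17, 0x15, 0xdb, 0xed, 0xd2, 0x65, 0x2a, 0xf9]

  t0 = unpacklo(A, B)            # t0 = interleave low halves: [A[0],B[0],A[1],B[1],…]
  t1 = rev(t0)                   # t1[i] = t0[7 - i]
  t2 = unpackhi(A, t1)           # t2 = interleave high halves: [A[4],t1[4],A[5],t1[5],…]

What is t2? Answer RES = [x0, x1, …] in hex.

  t0: 99 17 5b 15 ba db fb ed
  t1: ed fb db ba 15 5b 17 99
  t2: c2 15 4b 5b 1a 17 d8 99

RES = [0xc2, 0x15, 0x4b, 0x5b, 0x1a, 0x17, 0xd8, 0x99]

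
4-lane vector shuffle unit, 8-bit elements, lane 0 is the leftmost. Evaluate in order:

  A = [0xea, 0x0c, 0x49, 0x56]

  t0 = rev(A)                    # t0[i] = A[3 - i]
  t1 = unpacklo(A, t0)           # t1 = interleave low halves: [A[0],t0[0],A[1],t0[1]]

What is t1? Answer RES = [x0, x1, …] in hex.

RES = [0xea, 0x56, 0x0c, 0x49]

→ t0 |56|49|0c|ea|
→ t1 |ea|56|0c|49|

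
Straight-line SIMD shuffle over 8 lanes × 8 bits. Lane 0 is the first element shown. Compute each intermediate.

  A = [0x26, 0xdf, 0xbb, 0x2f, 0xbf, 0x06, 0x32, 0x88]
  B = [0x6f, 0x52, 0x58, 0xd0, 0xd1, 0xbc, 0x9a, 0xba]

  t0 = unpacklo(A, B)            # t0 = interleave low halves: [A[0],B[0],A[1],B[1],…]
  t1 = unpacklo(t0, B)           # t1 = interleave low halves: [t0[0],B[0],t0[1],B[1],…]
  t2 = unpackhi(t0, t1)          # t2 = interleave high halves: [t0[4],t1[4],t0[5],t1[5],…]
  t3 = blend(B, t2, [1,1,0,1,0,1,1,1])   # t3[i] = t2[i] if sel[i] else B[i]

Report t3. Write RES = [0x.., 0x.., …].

  t0: 26 6f df 52 bb 58 2f d0
  t1: 26 6f 6f 52 df 58 52 d0
  t2: bb df 58 58 2f 52 d0 d0
  t3: bb df 58 58 d1 52 d0 d0

RES = [ 0xbb  0xdf  0x58  0x58  0xd1  0x52  0xd0  0xd0 ]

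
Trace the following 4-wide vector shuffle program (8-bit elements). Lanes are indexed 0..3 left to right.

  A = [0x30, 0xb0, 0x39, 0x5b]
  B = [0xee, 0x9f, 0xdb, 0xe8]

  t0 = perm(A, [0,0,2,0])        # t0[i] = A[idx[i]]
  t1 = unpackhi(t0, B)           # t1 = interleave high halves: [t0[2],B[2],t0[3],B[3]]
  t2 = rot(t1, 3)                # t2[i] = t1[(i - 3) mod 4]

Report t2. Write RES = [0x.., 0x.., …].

→ t0 |30|30|39|30|
→ t1 |39|db|30|e8|
→ t2 |db|30|e8|39|

RES = [ 0xdb  0x30  0xe8  0x39 ]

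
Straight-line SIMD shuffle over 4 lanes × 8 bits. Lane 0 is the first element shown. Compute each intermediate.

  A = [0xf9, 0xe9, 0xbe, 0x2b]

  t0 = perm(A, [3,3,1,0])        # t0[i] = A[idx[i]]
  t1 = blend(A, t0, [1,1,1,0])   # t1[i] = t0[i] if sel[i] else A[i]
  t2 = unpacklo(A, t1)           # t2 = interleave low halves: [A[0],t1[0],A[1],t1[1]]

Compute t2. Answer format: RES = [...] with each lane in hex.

→ t0 |2b|2b|e9|f9|
→ t1 |2b|2b|e9|2b|
→ t2 |f9|2b|e9|2b|

RES = [ 0xf9  0x2b  0xe9  0x2b ]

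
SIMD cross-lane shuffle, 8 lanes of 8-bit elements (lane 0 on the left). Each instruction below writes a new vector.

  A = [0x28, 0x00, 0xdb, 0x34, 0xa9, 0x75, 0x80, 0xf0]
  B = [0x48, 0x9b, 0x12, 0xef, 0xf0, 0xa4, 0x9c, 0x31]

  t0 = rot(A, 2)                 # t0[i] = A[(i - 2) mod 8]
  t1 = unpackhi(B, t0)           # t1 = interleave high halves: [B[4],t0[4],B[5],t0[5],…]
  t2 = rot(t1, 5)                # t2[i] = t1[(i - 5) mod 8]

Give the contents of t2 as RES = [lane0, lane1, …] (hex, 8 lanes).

→ t0 |80|f0|28|00|db|34|a9|75|
→ t1 |f0|db|a4|34|9c|a9|31|75|
→ t2 |34|9c|a9|31|75|f0|db|a4|

RES = [ 0x34  0x9c  0xa9  0x31  0x75  0xf0  0xdb  0xa4 ]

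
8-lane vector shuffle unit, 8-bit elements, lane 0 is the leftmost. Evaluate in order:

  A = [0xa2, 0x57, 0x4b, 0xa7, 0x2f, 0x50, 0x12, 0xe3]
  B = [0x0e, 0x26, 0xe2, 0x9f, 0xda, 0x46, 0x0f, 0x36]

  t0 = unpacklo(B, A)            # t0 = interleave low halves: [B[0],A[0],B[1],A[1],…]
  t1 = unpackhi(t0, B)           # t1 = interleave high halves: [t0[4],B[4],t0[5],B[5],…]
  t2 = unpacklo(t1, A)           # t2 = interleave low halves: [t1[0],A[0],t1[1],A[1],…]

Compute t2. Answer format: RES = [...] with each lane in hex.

RES = [ 0xe2  0xa2  0xda  0x57  0x4b  0x4b  0x46  0xa7 ]

  t0: 0e a2 26 57 e2 4b 9f a7
  t1: e2 da 4b 46 9f 0f a7 36
  t2: e2 a2 da 57 4b 4b 46 a7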